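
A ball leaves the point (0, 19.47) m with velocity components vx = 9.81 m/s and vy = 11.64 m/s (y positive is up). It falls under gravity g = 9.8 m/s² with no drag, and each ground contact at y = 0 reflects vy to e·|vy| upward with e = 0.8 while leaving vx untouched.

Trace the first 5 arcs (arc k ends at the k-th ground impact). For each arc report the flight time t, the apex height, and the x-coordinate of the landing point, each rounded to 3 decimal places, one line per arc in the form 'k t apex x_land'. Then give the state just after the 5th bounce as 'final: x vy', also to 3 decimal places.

1 3.508 26.383 34.415
2 3.713 16.885 70.836
3 2.970 10.806 99.973
4 2.376 6.916 123.282
5 1.901 4.426 141.929
final: 141.929 7.451

Arc 1: start y=19.470, vy=11.640 → t=3.508, apex=26.383, x_land=34.415, impact vy=-22.740
  bounce: vy ← 0.8·22.740 = 18.192
Arc 2: start y=0.000, vy=18.192 → t=3.713, apex=16.885, x_land=70.836, impact vy=-18.192
  bounce: vy ← 0.8·18.192 = 14.554
Arc 3: start y=0.000, vy=14.554 → t=2.970, apex=10.806, x_land=99.973, impact vy=-14.554
  bounce: vy ← 0.8·14.554 = 11.643
Arc 4: start y=0.000, vy=11.643 → t=2.376, apex=6.916, x_land=123.282, impact vy=-11.643
  bounce: vy ← 0.8·11.643 = 9.314
Arc 5: start y=0.000, vy=9.314 → t=1.901, apex=4.426, x_land=141.929, impact vy=-9.314
  bounce: vy ← 0.8·9.314 = 7.451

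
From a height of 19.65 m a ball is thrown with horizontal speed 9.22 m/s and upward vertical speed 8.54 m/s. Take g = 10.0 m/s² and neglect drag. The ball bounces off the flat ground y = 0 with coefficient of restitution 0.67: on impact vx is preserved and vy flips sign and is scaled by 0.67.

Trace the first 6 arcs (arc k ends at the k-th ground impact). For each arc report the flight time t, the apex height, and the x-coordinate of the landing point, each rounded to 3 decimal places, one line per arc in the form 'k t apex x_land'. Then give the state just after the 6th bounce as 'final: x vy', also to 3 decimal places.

1 3.013 23.297 27.776
2 2.892 10.458 54.444
3 1.938 4.695 72.312
4 1.298 2.107 84.283
5 0.870 0.946 92.304
6 0.583 0.425 97.678
final: 97.678 1.953

Arc 1: start y=19.650, vy=8.540 → t=3.013, apex=23.297, x_land=27.776, impact vy=-21.585
  bounce: vy ← 0.67·21.585 = 14.462
Arc 2: start y=0.000, vy=14.462 → t=2.892, apex=10.458, x_land=54.444, impact vy=-14.462
  bounce: vy ← 0.67·14.462 = 9.690
Arc 3: start y=0.000, vy=9.690 → t=1.938, apex=4.695, x_land=72.312, impact vy=-9.690
  bounce: vy ← 0.67·9.690 = 6.492
Arc 4: start y=0.000, vy=6.492 → t=1.298, apex=2.107, x_land=84.283, impact vy=-6.492
  bounce: vy ← 0.67·6.492 = 4.350
Arc 5: start y=0.000, vy=4.350 → t=0.870, apex=0.946, x_land=92.304, impact vy=-4.350
  bounce: vy ← 0.67·4.350 = 2.914
Arc 6: start y=0.000, vy=2.914 → t=0.583, apex=0.425, x_land=97.678, impact vy=-2.914
  bounce: vy ← 0.67·2.914 = 1.953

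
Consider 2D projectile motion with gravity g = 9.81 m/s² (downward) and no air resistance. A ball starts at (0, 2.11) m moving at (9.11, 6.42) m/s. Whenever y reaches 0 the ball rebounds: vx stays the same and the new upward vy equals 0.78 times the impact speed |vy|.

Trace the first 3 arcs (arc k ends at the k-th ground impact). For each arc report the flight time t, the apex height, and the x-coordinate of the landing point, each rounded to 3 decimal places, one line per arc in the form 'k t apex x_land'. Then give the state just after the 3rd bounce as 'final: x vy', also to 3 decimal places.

Arc 1: start y=2.110, vy=6.420 → t=1.581, apex=4.211, x_land=14.403, impact vy=-9.089
  bounce: vy ← 0.78·9.089 = 7.090
Arc 2: start y=0.000, vy=7.090 → t=1.445, apex=2.562, x_land=27.570, impact vy=-7.090
  bounce: vy ← 0.78·7.090 = 5.530
Arc 3: start y=0.000, vy=5.530 → t=1.127, apex=1.559, x_land=37.841, impact vy=-5.530
  bounce: vy ← 0.78·5.530 = 4.313

1 1.581 4.211 14.403
2 1.445 2.562 27.570
3 1.127 1.559 37.841
final: 37.841 4.313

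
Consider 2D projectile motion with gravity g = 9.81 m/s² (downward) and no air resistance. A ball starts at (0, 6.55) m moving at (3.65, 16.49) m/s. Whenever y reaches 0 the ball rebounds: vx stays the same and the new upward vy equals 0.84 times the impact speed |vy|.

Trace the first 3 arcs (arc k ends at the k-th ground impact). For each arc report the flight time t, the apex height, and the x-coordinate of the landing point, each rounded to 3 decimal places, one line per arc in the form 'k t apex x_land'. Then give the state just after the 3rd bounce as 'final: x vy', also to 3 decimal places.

1 3.721 20.409 13.581
2 3.427 14.401 26.089
3 2.879 10.161 36.596
final: 36.596 11.860

Arc 1: start y=6.550, vy=16.490 → t=3.721, apex=20.409, x_land=13.581, impact vy=-20.011
  bounce: vy ← 0.84·20.011 = 16.809
Arc 2: start y=0.000, vy=16.809 → t=3.427, apex=14.401, x_land=26.089, impact vy=-16.809
  bounce: vy ← 0.84·16.809 = 14.120
Arc 3: start y=0.000, vy=14.120 → t=2.879, apex=10.161, x_land=36.596, impact vy=-14.120
  bounce: vy ← 0.84·14.120 = 11.860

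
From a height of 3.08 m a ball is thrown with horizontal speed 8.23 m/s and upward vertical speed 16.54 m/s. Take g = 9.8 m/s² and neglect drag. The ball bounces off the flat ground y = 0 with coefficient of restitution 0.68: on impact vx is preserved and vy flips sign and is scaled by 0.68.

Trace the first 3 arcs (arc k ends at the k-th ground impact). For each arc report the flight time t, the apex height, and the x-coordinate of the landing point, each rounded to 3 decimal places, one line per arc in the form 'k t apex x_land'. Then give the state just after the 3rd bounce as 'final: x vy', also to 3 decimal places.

1 3.552 17.038 29.237
2 2.536 7.878 50.108
3 1.724 3.643 64.300
final: 64.300 5.746

Arc 1: start y=3.080, vy=16.540 → t=3.552, apex=17.038, x_land=29.237, impact vy=-18.274
  bounce: vy ← 0.68·18.274 = 12.426
Arc 2: start y=0.000, vy=12.426 → t=2.536, apex=7.878, x_land=50.108, impact vy=-12.426
  bounce: vy ← 0.68·12.426 = 8.450
Arc 3: start y=0.000, vy=8.450 → t=1.724, apex=3.643, x_land=64.300, impact vy=-8.450
  bounce: vy ← 0.68·8.450 = 5.746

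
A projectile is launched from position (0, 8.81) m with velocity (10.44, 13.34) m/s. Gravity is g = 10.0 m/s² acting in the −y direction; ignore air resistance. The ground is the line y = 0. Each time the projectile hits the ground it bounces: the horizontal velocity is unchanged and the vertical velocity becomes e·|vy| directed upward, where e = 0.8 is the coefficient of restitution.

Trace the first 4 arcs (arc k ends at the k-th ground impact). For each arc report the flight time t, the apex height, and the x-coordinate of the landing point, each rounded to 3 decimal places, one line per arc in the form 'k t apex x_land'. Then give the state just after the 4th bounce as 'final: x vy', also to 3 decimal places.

Arc 1: start y=8.810, vy=13.340 → t=3.216, apex=17.708, x_land=33.574, impact vy=-18.819
  bounce: vy ← 0.8·18.819 = 15.055
Arc 2: start y=0.000, vy=15.055 → t=3.011, apex=11.333, x_land=65.009, impact vy=-15.055
  bounce: vy ← 0.8·15.055 = 12.044
Arc 3: start y=0.000, vy=12.044 → t=2.409, apex=7.253, x_land=90.158, impact vy=-12.044
  bounce: vy ← 0.8·12.044 = 9.635
Arc 4: start y=0.000, vy=9.635 → t=1.927, apex=4.642, x_land=110.276, impact vy=-9.635
  bounce: vy ← 0.8·9.635 = 7.708

1 3.216 17.708 33.574
2 3.011 11.333 65.009
3 2.409 7.253 90.158
4 1.927 4.642 110.276
final: 110.276 7.708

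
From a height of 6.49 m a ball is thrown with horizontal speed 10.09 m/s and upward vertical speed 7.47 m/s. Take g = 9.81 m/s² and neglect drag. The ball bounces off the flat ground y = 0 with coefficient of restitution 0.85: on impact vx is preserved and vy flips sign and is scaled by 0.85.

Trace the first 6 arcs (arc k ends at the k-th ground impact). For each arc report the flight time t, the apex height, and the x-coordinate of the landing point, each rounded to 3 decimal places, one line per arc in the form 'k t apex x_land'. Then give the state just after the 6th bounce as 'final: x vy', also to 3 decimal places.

1 2.141 9.334 21.602
2 2.345 6.744 45.264
3 1.993 4.872 65.377
4 1.694 3.520 82.473
5 1.440 2.543 97.005
6 1.224 1.838 109.357
final: 109.357 5.104

Arc 1: start y=6.490, vy=7.470 → t=2.141, apex=9.334, x_land=21.602, impact vy=-13.533
  bounce: vy ← 0.85·13.533 = 11.503
Arc 2: start y=0.000, vy=11.503 → t=2.345, apex=6.744, x_land=45.264, impact vy=-11.503
  bounce: vy ← 0.85·11.503 = 9.777
Arc 3: start y=0.000, vy=9.777 → t=1.993, apex=4.872, x_land=65.377, impact vy=-9.777
  bounce: vy ← 0.85·9.777 = 8.311
Arc 4: start y=0.000, vy=8.311 → t=1.694, apex=3.520, x_land=82.473, impact vy=-8.311
  bounce: vy ← 0.85·8.311 = 7.064
Arc 5: start y=0.000, vy=7.064 → t=1.440, apex=2.543, x_land=97.005, impact vy=-7.064
  bounce: vy ← 0.85·7.064 = 6.005
Arc 6: start y=0.000, vy=6.005 → t=1.224, apex=1.838, x_land=109.357, impact vy=-6.005
  bounce: vy ← 0.85·6.005 = 5.104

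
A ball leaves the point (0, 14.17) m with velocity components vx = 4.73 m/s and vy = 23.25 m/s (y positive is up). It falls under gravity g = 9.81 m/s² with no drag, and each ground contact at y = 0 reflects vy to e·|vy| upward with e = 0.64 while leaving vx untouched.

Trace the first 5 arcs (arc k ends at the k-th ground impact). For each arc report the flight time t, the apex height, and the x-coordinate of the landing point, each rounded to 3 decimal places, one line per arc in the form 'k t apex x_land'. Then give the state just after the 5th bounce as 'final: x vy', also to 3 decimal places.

1 5.287 41.722 25.005
2 3.733 17.089 42.663
3 2.389 7.000 53.964
4 1.529 2.867 61.196
5 0.979 1.174 65.825
final: 65.825 3.072

Arc 1: start y=14.170, vy=23.250 → t=5.287, apex=41.722, x_land=25.005, impact vy=-28.611
  bounce: vy ← 0.64·28.611 = 18.311
Arc 2: start y=0.000, vy=18.311 → t=3.733, apex=17.089, x_land=42.663, impact vy=-18.311
  bounce: vy ← 0.64·18.311 = 11.719
Arc 3: start y=0.000, vy=11.719 → t=2.389, apex=7.000, x_land=53.964, impact vy=-11.719
  bounce: vy ← 0.64·11.719 = 7.500
Arc 4: start y=0.000, vy=7.500 → t=1.529, apex=2.867, x_land=61.196, impact vy=-7.500
  bounce: vy ← 0.64·7.500 = 4.800
Arc 5: start y=0.000, vy=4.800 → t=0.979, apex=1.174, x_land=65.825, impact vy=-4.800
  bounce: vy ← 0.64·4.800 = 3.072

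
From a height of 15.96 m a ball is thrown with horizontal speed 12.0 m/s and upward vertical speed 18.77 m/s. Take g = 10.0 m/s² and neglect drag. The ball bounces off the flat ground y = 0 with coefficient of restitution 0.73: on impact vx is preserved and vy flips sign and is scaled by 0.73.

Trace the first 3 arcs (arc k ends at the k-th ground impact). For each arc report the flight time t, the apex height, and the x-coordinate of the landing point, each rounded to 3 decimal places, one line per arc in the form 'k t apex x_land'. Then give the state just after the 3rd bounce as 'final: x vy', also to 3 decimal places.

Arc 1: start y=15.960, vy=18.770 → t=4.468, apex=33.576, x_land=53.620, impact vy=-25.914
  bounce: vy ← 0.73·25.914 = 18.917
Arc 2: start y=0.000, vy=18.917 → t=3.783, apex=17.892, x_land=99.021, impact vy=-18.917
  bounce: vy ← 0.73·18.917 = 13.809
Arc 3: start y=0.000, vy=13.809 → t=2.762, apex=9.535, x_land=132.163, impact vy=-13.809
  bounce: vy ← 0.73·13.809 = 10.081

1 4.468 33.576 53.620
2 3.783 17.892 99.021
3 2.762 9.535 132.163
final: 132.163 10.081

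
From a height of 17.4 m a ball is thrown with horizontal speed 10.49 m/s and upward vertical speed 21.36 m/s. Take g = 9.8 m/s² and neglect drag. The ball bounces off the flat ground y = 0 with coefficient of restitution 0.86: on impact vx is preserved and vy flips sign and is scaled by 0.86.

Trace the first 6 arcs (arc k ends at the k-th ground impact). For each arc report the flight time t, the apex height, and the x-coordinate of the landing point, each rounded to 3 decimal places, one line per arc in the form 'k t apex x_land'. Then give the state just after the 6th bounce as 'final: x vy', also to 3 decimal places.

1 5.061 40.678 53.088
2 4.956 30.085 105.074
3 4.262 22.251 149.782
4 3.665 16.457 188.231
5 3.152 12.172 221.297
6 2.711 9.002 249.734
final: 249.734 11.423

Arc 1: start y=17.400, vy=21.360 → t=5.061, apex=40.678, x_land=53.088, impact vy=-28.236
  bounce: vy ← 0.86·28.236 = 24.283
Arc 2: start y=0.000, vy=24.283 → t=4.956, apex=30.085, x_land=105.074, impact vy=-24.283
  bounce: vy ← 0.86·24.283 = 20.884
Arc 3: start y=0.000, vy=20.884 → t=4.262, apex=22.251, x_land=149.782, impact vy=-20.884
  bounce: vy ← 0.86·20.884 = 17.960
Arc 4: start y=0.000, vy=17.960 → t=3.665, apex=16.457, x_land=188.231, impact vy=-17.960
  bounce: vy ← 0.86·17.960 = 15.445
Arc 5: start y=0.000, vy=15.445 → t=3.152, apex=12.172, x_land=221.297, impact vy=-15.445
  bounce: vy ← 0.86·15.445 = 13.283
Arc 6: start y=0.000, vy=13.283 → t=2.711, apex=9.002, x_land=249.734, impact vy=-13.283
  bounce: vy ← 0.86·13.283 = 11.423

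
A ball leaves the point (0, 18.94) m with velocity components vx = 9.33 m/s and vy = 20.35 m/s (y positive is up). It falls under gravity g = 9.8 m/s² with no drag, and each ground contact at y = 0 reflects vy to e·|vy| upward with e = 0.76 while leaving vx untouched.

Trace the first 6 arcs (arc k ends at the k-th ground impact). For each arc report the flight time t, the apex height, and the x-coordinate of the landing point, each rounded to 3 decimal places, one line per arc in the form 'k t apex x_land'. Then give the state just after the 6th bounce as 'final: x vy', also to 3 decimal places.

Arc 1: start y=18.940, vy=20.350 → t=4.936, apex=40.069, x_land=46.054, impact vy=-28.024
  bounce: vy ← 0.76·28.024 = 21.298
Arc 2: start y=0.000, vy=21.298 → t=4.347, apex=23.144, x_land=86.608, impact vy=-21.298
  bounce: vy ← 0.76·21.298 = 16.187
Arc 3: start y=0.000, vy=16.187 → t=3.303, apex=13.368, x_land=117.428, impact vy=-16.187
  bounce: vy ← 0.76·16.187 = 12.302
Arc 4: start y=0.000, vy=12.302 → t=2.511, apex=7.721, x_land=140.852, impact vy=-12.302
  bounce: vy ← 0.76·12.302 = 9.349
Arc 5: start y=0.000, vy=9.349 → t=1.908, apex=4.460, x_land=158.654, impact vy=-9.349
  bounce: vy ← 0.76·9.349 = 7.106
Arc 6: start y=0.000, vy=7.106 → t=1.450, apex=2.576, x_land=172.184, impact vy=-7.106
  bounce: vy ← 0.76·7.106 = 5.400

1 4.936 40.069 46.054
2 4.347 23.144 86.608
3 3.303 13.368 117.428
4 2.511 7.721 140.852
5 1.908 4.460 158.654
6 1.450 2.576 172.184
final: 172.184 5.400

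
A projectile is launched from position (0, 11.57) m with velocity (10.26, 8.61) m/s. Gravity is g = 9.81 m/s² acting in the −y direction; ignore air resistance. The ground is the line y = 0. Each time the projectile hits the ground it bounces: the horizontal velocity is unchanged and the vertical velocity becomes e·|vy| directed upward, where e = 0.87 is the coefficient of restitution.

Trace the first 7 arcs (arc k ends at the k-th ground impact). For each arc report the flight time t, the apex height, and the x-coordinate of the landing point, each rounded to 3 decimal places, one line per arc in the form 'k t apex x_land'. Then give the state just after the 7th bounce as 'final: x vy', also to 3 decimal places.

1 2.647 15.348 27.154
2 3.078 11.617 58.734
3 2.678 8.793 86.208
4 2.330 6.655 110.111
5 2.027 5.038 130.906
6 1.763 3.813 148.998
7 1.534 2.886 164.738
final: 164.738 6.547

Arc 1: start y=11.570, vy=8.610 → t=2.647, apex=15.348, x_land=27.154, impact vy=-17.353
  bounce: vy ← 0.87·17.353 = 15.097
Arc 2: start y=0.000, vy=15.097 → t=3.078, apex=11.617, x_land=58.734, impact vy=-15.097
  bounce: vy ← 0.87·15.097 = 13.135
Arc 3: start y=0.000, vy=13.135 → t=2.678, apex=8.793, x_land=86.208, impact vy=-13.135
  bounce: vy ← 0.87·13.135 = 11.427
Arc 4: start y=0.000, vy=11.427 → t=2.330, apex=6.655, x_land=110.111, impact vy=-11.427
  bounce: vy ← 0.87·11.427 = 9.942
Arc 5: start y=0.000, vy=9.942 → t=2.027, apex=5.038, x_land=130.906, impact vy=-9.942
  bounce: vy ← 0.87·9.942 = 8.649
Arc 6: start y=0.000, vy=8.649 → t=1.763, apex=3.813, x_land=148.998, impact vy=-8.649
  bounce: vy ← 0.87·8.649 = 7.525
Arc 7: start y=0.000, vy=7.525 → t=1.534, apex=2.886, x_land=164.738, impact vy=-7.525
  bounce: vy ← 0.87·7.525 = 6.547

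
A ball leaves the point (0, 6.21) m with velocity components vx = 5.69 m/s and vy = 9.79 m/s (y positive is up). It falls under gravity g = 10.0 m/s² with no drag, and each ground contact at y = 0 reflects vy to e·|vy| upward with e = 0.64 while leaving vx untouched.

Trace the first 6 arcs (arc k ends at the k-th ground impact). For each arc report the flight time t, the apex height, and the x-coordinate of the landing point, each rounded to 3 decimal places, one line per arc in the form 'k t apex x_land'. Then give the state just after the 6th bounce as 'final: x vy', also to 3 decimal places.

1 2.462 11.002 14.011
2 1.899 4.507 24.815
3 1.215 1.846 31.729
4 0.778 0.756 36.154
5 0.498 0.310 38.987
6 0.319 0.127 40.799
final: 40.799 1.019

Arc 1: start y=6.210, vy=9.790 → t=2.462, apex=11.002, x_land=14.011, impact vy=-14.834
  bounce: vy ← 0.64·14.834 = 9.494
Arc 2: start y=0.000, vy=9.494 → t=1.899, apex=4.507, x_land=24.815, impact vy=-9.494
  bounce: vy ← 0.64·9.494 = 6.076
Arc 3: start y=0.000, vy=6.076 → t=1.215, apex=1.846, x_land=31.729, impact vy=-6.076
  bounce: vy ← 0.64·6.076 = 3.889
Arc 4: start y=0.000, vy=3.889 → t=0.778, apex=0.756, x_land=36.154, impact vy=-3.889
  bounce: vy ← 0.64·3.889 = 2.489
Arc 5: start y=0.000, vy=2.489 → t=0.498, apex=0.310, x_land=38.987, impact vy=-2.489
  bounce: vy ← 0.64·2.489 = 1.593
Arc 6: start y=0.000, vy=1.593 → t=0.319, apex=0.127, x_land=40.799, impact vy=-1.593
  bounce: vy ← 0.64·1.593 = 1.019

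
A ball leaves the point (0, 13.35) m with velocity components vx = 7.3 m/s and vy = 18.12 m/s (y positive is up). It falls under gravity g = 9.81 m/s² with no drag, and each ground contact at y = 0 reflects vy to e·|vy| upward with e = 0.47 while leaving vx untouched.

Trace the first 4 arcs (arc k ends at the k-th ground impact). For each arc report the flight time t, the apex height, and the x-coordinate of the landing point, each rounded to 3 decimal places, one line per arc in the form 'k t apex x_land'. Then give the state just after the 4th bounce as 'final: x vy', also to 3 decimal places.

1 4.324 30.085 31.563
2 2.328 6.646 48.557
3 1.094 1.468 56.545
4 0.514 0.324 60.299
final: 60.299 1.186

Arc 1: start y=13.350, vy=18.120 → t=4.324, apex=30.085, x_land=31.563, impact vy=-24.295
  bounce: vy ← 0.47·24.295 = 11.419
Arc 2: start y=0.000, vy=11.419 → t=2.328, apex=6.646, x_land=48.557, impact vy=-11.419
  bounce: vy ← 0.47·11.419 = 5.367
Arc 3: start y=0.000, vy=5.367 → t=1.094, apex=1.468, x_land=56.545, impact vy=-5.367
  bounce: vy ← 0.47·5.367 = 2.522
Arc 4: start y=0.000, vy=2.522 → t=0.514, apex=0.324, x_land=60.299, impact vy=-2.522
  bounce: vy ← 0.47·2.522 = 1.186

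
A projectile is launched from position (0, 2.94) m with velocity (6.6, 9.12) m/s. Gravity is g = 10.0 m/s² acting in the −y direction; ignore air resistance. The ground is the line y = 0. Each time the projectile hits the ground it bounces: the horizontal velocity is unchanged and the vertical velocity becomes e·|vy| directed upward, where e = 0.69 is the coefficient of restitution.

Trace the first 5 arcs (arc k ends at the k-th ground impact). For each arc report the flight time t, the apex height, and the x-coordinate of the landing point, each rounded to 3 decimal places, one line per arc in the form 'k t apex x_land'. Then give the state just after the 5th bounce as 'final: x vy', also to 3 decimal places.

1 2.104 7.099 13.883
2 1.644 3.380 24.736
3 1.135 1.609 32.224
4 0.783 0.766 37.391
5 0.540 0.365 40.956
final: 40.956 1.864

Arc 1: start y=2.940, vy=9.120 → t=2.104, apex=7.099, x_land=13.883, impact vy=-11.915
  bounce: vy ← 0.69·11.915 = 8.222
Arc 2: start y=0.000, vy=8.222 → t=1.644, apex=3.380, x_land=24.736, impact vy=-8.222
  bounce: vy ← 0.69·8.222 = 5.673
Arc 3: start y=0.000, vy=5.673 → t=1.135, apex=1.609, x_land=32.224, impact vy=-5.673
  bounce: vy ← 0.69·5.673 = 3.914
Arc 4: start y=0.000, vy=3.914 → t=0.783, apex=0.766, x_land=37.391, impact vy=-3.914
  bounce: vy ← 0.69·3.914 = 2.701
Arc 5: start y=0.000, vy=2.701 → t=0.540, apex=0.365, x_land=40.956, impact vy=-2.701
  bounce: vy ← 0.69·2.701 = 1.864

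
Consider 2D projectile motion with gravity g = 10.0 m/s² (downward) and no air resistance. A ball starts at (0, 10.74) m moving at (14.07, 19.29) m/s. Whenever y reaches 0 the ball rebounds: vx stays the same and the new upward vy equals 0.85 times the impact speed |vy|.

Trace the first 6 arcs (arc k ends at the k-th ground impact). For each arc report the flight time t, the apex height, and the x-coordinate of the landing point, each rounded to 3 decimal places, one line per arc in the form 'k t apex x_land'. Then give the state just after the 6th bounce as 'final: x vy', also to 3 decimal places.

1 4.352 29.345 61.227
2 4.118 21.202 119.174
3 3.501 15.318 168.428
4 2.976 11.068 210.294
5 2.529 7.996 245.881
6 2.150 5.777 276.129
final: 276.129 9.137

Arc 1: start y=10.740, vy=19.290 → t=4.352, apex=29.345, x_land=61.227, impact vy=-24.226
  bounce: vy ← 0.85·24.226 = 20.592
Arc 2: start y=0.000, vy=20.592 → t=4.118, apex=21.202, x_land=119.174, impact vy=-20.592
  bounce: vy ← 0.85·20.592 = 17.503
Arc 3: start y=0.000, vy=17.503 → t=3.501, apex=15.318, x_land=168.428, impact vy=-17.503
  bounce: vy ← 0.85·17.503 = 14.878
Arc 4: start y=0.000, vy=14.878 → t=2.976, apex=11.068, x_land=210.294, impact vy=-14.878
  bounce: vy ← 0.85·14.878 = 12.646
Arc 5: start y=0.000, vy=12.646 → t=2.529, apex=7.996, x_land=245.881, impact vy=-12.646
  bounce: vy ← 0.85·12.646 = 10.749
Arc 6: start y=0.000, vy=10.749 → t=2.150, apex=5.777, x_land=276.129, impact vy=-10.749
  bounce: vy ← 0.85·10.749 = 9.137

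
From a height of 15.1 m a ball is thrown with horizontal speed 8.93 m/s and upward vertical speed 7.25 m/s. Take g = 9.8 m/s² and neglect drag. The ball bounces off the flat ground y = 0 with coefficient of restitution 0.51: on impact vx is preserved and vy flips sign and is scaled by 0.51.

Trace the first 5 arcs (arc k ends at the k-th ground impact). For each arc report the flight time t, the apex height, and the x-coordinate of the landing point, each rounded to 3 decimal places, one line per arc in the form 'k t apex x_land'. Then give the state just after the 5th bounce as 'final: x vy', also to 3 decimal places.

1 2.645 17.782 23.618
2 1.943 4.625 40.969
3 0.991 1.203 49.819
4 0.505 0.313 54.332
5 0.258 0.081 56.634
final: 56.634 0.644

Arc 1: start y=15.100, vy=7.250 → t=2.645, apex=17.782, x_land=23.618, impact vy=-18.669
  bounce: vy ← 0.51·18.669 = 9.521
Arc 2: start y=0.000, vy=9.521 → t=1.943, apex=4.625, x_land=40.969, impact vy=-9.521
  bounce: vy ← 0.51·9.521 = 4.856
Arc 3: start y=0.000, vy=4.856 → t=0.991, apex=1.203, x_land=49.819, impact vy=-4.856
  bounce: vy ← 0.51·4.856 = 2.476
Arc 4: start y=0.000, vy=2.476 → t=0.505, apex=0.313, x_land=54.332, impact vy=-2.476
  bounce: vy ← 0.51·2.476 = 1.263
Arc 5: start y=0.000, vy=1.263 → t=0.258, apex=0.081, x_land=56.634, impact vy=-1.263
  bounce: vy ← 0.51·1.263 = 0.644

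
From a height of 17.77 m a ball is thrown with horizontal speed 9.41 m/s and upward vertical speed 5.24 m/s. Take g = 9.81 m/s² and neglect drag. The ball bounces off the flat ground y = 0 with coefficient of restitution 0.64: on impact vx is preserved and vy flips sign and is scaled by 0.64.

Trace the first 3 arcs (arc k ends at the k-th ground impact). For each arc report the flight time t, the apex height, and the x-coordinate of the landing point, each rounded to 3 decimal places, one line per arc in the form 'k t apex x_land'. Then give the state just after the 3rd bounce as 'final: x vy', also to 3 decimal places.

1 2.511 19.169 23.629
2 2.530 7.852 47.440
3 1.619 3.216 62.680
final: 62.680 5.084

Arc 1: start y=17.770, vy=5.240 → t=2.511, apex=19.169, x_land=23.629, impact vy=-19.393
  bounce: vy ← 0.64·19.393 = 12.412
Arc 2: start y=0.000, vy=12.412 → t=2.530, apex=7.852, x_land=47.440, impact vy=-12.412
  bounce: vy ← 0.64·12.412 = 7.944
Arc 3: start y=0.000, vy=7.944 → t=1.619, apex=3.216, x_land=62.680, impact vy=-7.944
  bounce: vy ← 0.64·7.944 = 5.084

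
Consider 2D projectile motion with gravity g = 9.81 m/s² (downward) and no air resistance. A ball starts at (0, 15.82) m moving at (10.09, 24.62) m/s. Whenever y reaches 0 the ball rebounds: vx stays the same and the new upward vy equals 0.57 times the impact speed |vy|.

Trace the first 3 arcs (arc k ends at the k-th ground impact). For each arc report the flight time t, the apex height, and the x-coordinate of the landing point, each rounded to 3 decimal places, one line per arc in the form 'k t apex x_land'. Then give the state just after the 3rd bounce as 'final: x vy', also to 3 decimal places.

1 5.596 46.714 56.461
2 3.518 15.177 91.959
3 2.005 4.931 112.193
final: 112.193 5.607

Arc 1: start y=15.820, vy=24.620 → t=5.596, apex=46.714, x_land=56.461, impact vy=-30.274
  bounce: vy ← 0.57·30.274 = 17.256
Arc 2: start y=0.000, vy=17.256 → t=3.518, apex=15.177, x_land=91.959, impact vy=-17.256
  bounce: vy ← 0.57·17.256 = 9.836
Arc 3: start y=0.000, vy=9.836 → t=2.005, apex=4.931, x_land=112.193, impact vy=-9.836
  bounce: vy ← 0.57·9.836 = 5.607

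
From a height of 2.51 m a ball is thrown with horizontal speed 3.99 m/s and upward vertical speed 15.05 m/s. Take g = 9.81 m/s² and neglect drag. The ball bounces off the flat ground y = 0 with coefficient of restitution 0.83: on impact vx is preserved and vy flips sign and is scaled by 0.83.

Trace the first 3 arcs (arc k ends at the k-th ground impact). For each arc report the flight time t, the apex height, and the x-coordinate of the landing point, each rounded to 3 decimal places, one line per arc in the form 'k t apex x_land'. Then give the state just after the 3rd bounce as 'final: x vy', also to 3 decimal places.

Arc 1: start y=2.510, vy=15.050 → t=3.227, apex=14.054, x_land=12.875, impact vy=-16.606
  bounce: vy ← 0.83·16.606 = 13.783
Arc 2: start y=0.000, vy=13.783 → t=2.810, apex=9.682, x_land=24.087, impact vy=-13.783
  bounce: vy ← 0.83·13.783 = 11.440
Arc 3: start y=0.000, vy=11.440 → t=2.332, apex=6.670, x_land=33.393, impact vy=-11.440
  bounce: vy ← 0.83·11.440 = 9.495

1 3.227 14.054 12.875
2 2.810 9.682 24.087
3 2.332 6.670 33.393
final: 33.393 9.495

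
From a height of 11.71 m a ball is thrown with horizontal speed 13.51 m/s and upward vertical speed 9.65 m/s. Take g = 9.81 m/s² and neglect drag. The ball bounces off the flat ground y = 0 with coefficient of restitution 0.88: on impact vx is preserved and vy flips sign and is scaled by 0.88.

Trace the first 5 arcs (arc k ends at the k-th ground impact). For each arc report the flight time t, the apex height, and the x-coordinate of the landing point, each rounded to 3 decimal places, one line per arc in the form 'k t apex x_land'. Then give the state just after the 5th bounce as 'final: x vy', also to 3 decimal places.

Arc 1: start y=11.710, vy=9.650 → t=2.815, apex=16.456, x_land=38.035, impact vy=-17.969
  bounce: vy ← 0.88·17.969 = 15.812
Arc 2: start y=0.000, vy=15.812 → t=3.224, apex=12.744, x_land=81.588, impact vy=-15.812
  bounce: vy ← 0.88·15.812 = 13.915
Arc 3: start y=0.000, vy=13.915 → t=2.837, apex=9.869, x_land=119.914, impact vy=-13.915
  bounce: vy ← 0.88·13.915 = 12.245
Arc 4: start y=0.000, vy=12.245 → t=2.496, apex=7.642, x_land=153.642, impact vy=-12.245
  bounce: vy ← 0.88·12.245 = 10.776
Arc 5: start y=0.000, vy=10.776 → t=2.197, apex=5.918, x_land=183.322, impact vy=-10.776
  bounce: vy ← 0.88·10.776 = 9.483

1 2.815 16.456 38.035
2 3.224 12.744 81.588
3 2.837 9.869 119.914
4 2.496 7.642 153.642
5 2.197 5.918 183.322
final: 183.322 9.483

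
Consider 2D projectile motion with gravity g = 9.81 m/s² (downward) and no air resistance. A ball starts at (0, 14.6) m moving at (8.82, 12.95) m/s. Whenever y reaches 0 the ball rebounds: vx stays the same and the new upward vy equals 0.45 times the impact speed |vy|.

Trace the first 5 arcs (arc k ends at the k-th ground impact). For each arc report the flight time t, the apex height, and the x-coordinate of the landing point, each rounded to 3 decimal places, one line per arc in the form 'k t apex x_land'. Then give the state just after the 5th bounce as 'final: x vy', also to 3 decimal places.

1 3.492 23.148 30.803
2 1.955 4.687 48.048
3 0.880 0.949 55.808
4 0.396 0.192 59.299
5 0.178 0.039 60.871
final: 60.871 0.393

Arc 1: start y=14.600, vy=12.950 → t=3.492, apex=23.148, x_land=30.803, impact vy=-21.311
  bounce: vy ← 0.45·21.311 = 9.590
Arc 2: start y=0.000, vy=9.590 → t=1.955, apex=4.687, x_land=48.048, impact vy=-9.590
  bounce: vy ← 0.45·9.590 = 4.315
Arc 3: start y=0.000, vy=4.315 → t=0.880, apex=0.949, x_land=55.808, impact vy=-4.315
  bounce: vy ← 0.45·4.315 = 1.942
Arc 4: start y=0.000, vy=1.942 → t=0.396, apex=0.192, x_land=59.299, impact vy=-1.942
  bounce: vy ← 0.45·1.942 = 0.874
Arc 5: start y=0.000, vy=0.874 → t=0.178, apex=0.039, x_land=60.871, impact vy=-0.874
  bounce: vy ← 0.45·0.874 = 0.393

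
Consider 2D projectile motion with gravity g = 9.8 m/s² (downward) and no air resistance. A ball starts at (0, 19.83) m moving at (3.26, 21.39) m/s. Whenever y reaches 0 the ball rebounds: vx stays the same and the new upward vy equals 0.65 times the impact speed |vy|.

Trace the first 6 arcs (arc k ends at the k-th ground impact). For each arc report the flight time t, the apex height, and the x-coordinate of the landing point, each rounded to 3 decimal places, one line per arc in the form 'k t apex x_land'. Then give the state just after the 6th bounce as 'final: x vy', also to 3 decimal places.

Arc 1: start y=19.830, vy=21.390 → t=5.151, apex=43.173, x_land=16.792, impact vy=-29.090
  bounce: vy ← 0.65·29.090 = 18.908
Arc 2: start y=0.000, vy=18.908 → t=3.859, apex=18.241, x_land=29.372, impact vy=-18.908
  bounce: vy ← 0.65·18.908 = 12.290
Arc 3: start y=0.000, vy=12.290 → t=2.508, apex=7.707, x_land=37.549, impact vy=-12.290
  bounce: vy ← 0.65·12.290 = 7.989
Arc 4: start y=0.000, vy=7.989 → t=1.630, apex=3.256, x_land=42.864, impact vy=-7.989
  bounce: vy ← 0.65·7.989 = 5.193
Arc 5: start y=0.000, vy=5.193 → t=1.060, apex=1.376, x_land=46.318, impact vy=-5.193
  bounce: vy ← 0.65·5.193 = 3.375
Arc 6: start y=0.000, vy=3.375 → t=0.689, apex=0.581, x_land=48.564, impact vy=-3.375
  bounce: vy ← 0.65·3.375 = 2.194

1 5.151 43.173 16.792
2 3.859 18.241 29.372
3 2.508 7.707 37.549
4 1.630 3.256 42.864
5 1.060 1.376 46.318
6 0.689 0.581 48.564
final: 48.564 2.194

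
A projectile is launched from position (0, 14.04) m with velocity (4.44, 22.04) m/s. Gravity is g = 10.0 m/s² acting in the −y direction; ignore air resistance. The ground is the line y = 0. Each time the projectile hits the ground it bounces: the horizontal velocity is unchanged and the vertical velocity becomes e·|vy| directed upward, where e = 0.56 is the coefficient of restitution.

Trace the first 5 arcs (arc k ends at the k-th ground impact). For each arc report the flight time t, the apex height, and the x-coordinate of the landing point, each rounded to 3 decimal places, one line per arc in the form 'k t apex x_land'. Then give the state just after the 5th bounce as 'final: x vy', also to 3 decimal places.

Arc 1: start y=14.040, vy=22.040 → t=4.973, apex=38.328, x_land=22.079, impact vy=-27.687
  bounce: vy ← 0.56·27.687 = 15.505
Arc 2: start y=0.000, vy=15.505 → t=3.101, apex=12.020, x_land=35.847, impact vy=-15.505
  bounce: vy ← 0.56·15.505 = 8.683
Arc 3: start y=0.000, vy=8.683 → t=1.737, apex=3.769, x_land=43.557, impact vy=-8.683
  bounce: vy ← 0.56·8.683 = 4.862
Arc 4: start y=0.000, vy=4.862 → t=0.972, apex=1.182, x_land=47.875, impact vy=-4.862
  bounce: vy ← 0.56·4.862 = 2.723
Arc 5: start y=0.000, vy=2.723 → t=0.545, apex=0.371, x_land=50.293, impact vy=-2.723
  bounce: vy ← 0.56·2.723 = 1.525

1 4.973 38.328 22.079
2 3.101 12.020 35.847
3 1.737 3.769 43.557
4 0.972 1.182 47.875
5 0.545 0.371 50.293
final: 50.293 1.525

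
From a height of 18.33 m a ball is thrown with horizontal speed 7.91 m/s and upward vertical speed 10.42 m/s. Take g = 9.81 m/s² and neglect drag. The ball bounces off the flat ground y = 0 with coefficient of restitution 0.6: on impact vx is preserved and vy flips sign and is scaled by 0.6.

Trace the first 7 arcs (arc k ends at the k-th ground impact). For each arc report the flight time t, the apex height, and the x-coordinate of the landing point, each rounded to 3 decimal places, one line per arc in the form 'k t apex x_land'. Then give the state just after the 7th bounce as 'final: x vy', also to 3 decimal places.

1 3.268 23.864 25.849
2 2.647 8.591 46.786
3 1.588 3.093 59.348
4 0.953 1.113 66.885
5 0.572 0.401 71.408
6 0.343 0.144 74.121
7 0.206 0.052 75.749
final: 75.749 0.606

Arc 1: start y=18.330, vy=10.420 → t=3.268, apex=23.864, x_land=25.849, impact vy=-21.638
  bounce: vy ← 0.6·21.638 = 12.983
Arc 2: start y=0.000, vy=12.983 → t=2.647, apex=8.591, x_land=46.786, impact vy=-12.983
  bounce: vy ← 0.6·12.983 = 7.790
Arc 3: start y=0.000, vy=7.790 → t=1.588, apex=3.093, x_land=59.348, impact vy=-7.790
  bounce: vy ← 0.6·7.790 = 4.674
Arc 4: start y=0.000, vy=4.674 → t=0.953, apex=1.113, x_land=66.885, impact vy=-4.674
  bounce: vy ← 0.6·4.674 = 2.804
Arc 5: start y=0.000, vy=2.804 → t=0.572, apex=0.401, x_land=71.408, impact vy=-2.804
  bounce: vy ← 0.6·2.804 = 1.683
Arc 6: start y=0.000, vy=1.683 → t=0.343, apex=0.144, x_land=74.121, impact vy=-1.683
  bounce: vy ← 0.6·1.683 = 1.010
Arc 7: start y=0.000, vy=1.010 → t=0.206, apex=0.052, x_land=75.749, impact vy=-1.010
  bounce: vy ← 0.6·1.010 = 0.606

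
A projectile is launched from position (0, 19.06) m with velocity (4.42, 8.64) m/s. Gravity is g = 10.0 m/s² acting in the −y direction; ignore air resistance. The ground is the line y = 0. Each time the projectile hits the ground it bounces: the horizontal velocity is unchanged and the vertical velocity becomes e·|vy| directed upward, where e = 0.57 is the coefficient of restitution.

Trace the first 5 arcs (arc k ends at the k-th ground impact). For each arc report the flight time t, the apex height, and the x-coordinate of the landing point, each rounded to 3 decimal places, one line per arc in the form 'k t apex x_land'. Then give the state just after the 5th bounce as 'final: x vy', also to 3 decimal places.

Arc 1: start y=19.060, vy=8.640 → t=2.999, apex=22.792, x_land=13.256, impact vy=-21.351
  bounce: vy ← 0.57·21.351 = 12.170
Arc 2: start y=0.000, vy=12.170 → t=2.434, apex=7.405, x_land=24.014, impact vy=-12.170
  bounce: vy ← 0.57·12.170 = 6.937
Arc 3: start y=0.000, vy=6.937 → t=1.387, apex=2.406, x_land=30.146, impact vy=-6.937
  bounce: vy ← 0.57·6.937 = 3.954
Arc 4: start y=0.000, vy=3.954 → t=0.791, apex=0.782, x_land=33.641, impact vy=-3.954
  bounce: vy ← 0.57·3.954 = 2.254
Arc 5: start y=0.000, vy=2.254 → t=0.451, apex=0.254, x_land=35.634, impact vy=-2.254
  bounce: vy ← 0.57·2.254 = 1.285

1 2.999 22.792 13.256
2 2.434 7.405 24.014
3 1.387 2.406 30.146
4 0.791 0.782 33.641
5 0.451 0.254 35.634
final: 35.634 1.285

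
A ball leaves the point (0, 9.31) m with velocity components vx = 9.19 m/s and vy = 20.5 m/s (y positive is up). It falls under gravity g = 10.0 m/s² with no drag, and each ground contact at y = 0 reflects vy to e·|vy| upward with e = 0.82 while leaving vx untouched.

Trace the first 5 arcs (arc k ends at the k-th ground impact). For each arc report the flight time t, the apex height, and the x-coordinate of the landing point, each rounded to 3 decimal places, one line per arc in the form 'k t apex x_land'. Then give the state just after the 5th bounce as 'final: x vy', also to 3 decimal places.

1 4.513 30.322 41.471
2 4.039 20.389 78.587
3 3.312 13.709 109.021
4 2.716 9.218 133.978
5 2.227 6.198 154.442
final: 154.442 9.130

Arc 1: start y=9.310, vy=20.500 → t=4.513, apex=30.322, x_land=41.471, impact vy=-24.626
  bounce: vy ← 0.82·24.626 = 20.193
Arc 2: start y=0.000, vy=20.193 → t=4.039, apex=20.389, x_land=78.587, impact vy=-20.193
  bounce: vy ← 0.82·20.193 = 16.559
Arc 3: start y=0.000, vy=16.559 → t=3.312, apex=13.709, x_land=109.021, impact vy=-16.559
  bounce: vy ← 0.82·16.559 = 13.578
Arc 4: start y=0.000, vy=13.578 → t=2.716, apex=9.218, x_land=133.978, impact vy=-13.578
  bounce: vy ← 0.82·13.578 = 11.134
Arc 5: start y=0.000, vy=11.134 → t=2.227, apex=6.198, x_land=154.442, impact vy=-11.134
  bounce: vy ← 0.82·11.134 = 9.130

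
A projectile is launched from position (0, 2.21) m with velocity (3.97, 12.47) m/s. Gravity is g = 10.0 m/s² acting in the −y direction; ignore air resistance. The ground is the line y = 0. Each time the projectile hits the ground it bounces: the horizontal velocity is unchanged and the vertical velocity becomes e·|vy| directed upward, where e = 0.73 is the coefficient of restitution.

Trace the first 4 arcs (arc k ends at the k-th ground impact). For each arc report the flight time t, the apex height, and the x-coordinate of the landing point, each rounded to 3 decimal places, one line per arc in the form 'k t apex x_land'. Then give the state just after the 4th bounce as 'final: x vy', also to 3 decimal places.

1 2.660 9.985 10.561
2 2.063 5.321 18.752
3 1.506 2.836 24.731
4 1.099 1.511 29.096
final: 29.096 4.013

Arc 1: start y=2.210, vy=12.470 → t=2.660, apex=9.985, x_land=10.561, impact vy=-14.132
  bounce: vy ← 0.73·14.132 = 10.316
Arc 2: start y=0.000, vy=10.316 → t=2.063, apex=5.321, x_land=18.752, impact vy=-10.316
  bounce: vy ← 0.73·10.316 = 7.531
Arc 3: start y=0.000, vy=7.531 → t=1.506, apex=2.836, x_land=24.731, impact vy=-7.531
  bounce: vy ← 0.73·7.531 = 5.497
Arc 4: start y=0.000, vy=5.497 → t=1.099, apex=1.511, x_land=29.096, impact vy=-5.497
  bounce: vy ← 0.73·5.497 = 4.013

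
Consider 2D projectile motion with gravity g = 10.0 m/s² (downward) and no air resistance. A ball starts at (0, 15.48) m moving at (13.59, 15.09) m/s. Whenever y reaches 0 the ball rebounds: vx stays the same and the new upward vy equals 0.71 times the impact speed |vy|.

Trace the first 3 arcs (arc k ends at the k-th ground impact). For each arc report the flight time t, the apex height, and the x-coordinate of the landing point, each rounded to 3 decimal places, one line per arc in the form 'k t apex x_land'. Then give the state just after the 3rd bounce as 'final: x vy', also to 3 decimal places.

1 3.827 26.865 52.009
2 3.292 13.543 96.741
3 2.337 6.827 128.501
final: 128.501 8.296

Arc 1: start y=15.480, vy=15.090 → t=3.827, apex=26.865, x_land=52.009, impact vy=-23.180
  bounce: vy ← 0.71·23.180 = 16.458
Arc 2: start y=0.000, vy=16.458 → t=3.292, apex=13.543, x_land=96.741, impact vy=-16.458
  bounce: vy ← 0.71·16.458 = 11.685
Arc 3: start y=0.000, vy=11.685 → t=2.337, apex=6.827, x_land=128.501, impact vy=-11.685
  bounce: vy ← 0.71·11.685 = 8.296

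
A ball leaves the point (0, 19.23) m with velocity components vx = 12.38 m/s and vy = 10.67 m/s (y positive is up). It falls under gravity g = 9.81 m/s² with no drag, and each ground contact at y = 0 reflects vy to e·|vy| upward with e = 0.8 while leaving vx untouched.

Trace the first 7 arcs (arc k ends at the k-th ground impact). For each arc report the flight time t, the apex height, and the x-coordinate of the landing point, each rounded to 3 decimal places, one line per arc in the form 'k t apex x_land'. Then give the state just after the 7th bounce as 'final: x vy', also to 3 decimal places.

Arc 1: start y=19.230, vy=10.670 → t=3.347, apex=25.033, x_land=41.433, impact vy=-22.162
  bounce: vy ← 0.8·22.162 = 17.729
Arc 2: start y=0.000, vy=17.729 → t=3.615, apex=16.021, x_land=86.181, impact vy=-17.729
  bounce: vy ← 0.8·17.729 = 14.183
Arc 3: start y=0.000, vy=14.183 → t=2.892, apex=10.253, x_land=121.980, impact vy=-14.183
  bounce: vy ← 0.8·14.183 = 11.347
Arc 4: start y=0.000, vy=11.347 → t=2.313, apex=6.562, x_land=150.618, impact vy=-11.347
  bounce: vy ← 0.8·11.347 = 9.077
Arc 5: start y=0.000, vy=9.077 → t=1.851, apex=4.200, x_land=173.529, impact vy=-9.077
  bounce: vy ← 0.8·9.077 = 7.262
Arc 6: start y=0.000, vy=7.262 → t=1.481, apex=2.688, x_land=191.858, impact vy=-7.262
  bounce: vy ← 0.8·7.262 = 5.810
Arc 7: start y=0.000, vy=5.810 → t=1.184, apex=1.720, x_land=206.521, impact vy=-5.810
  bounce: vy ← 0.8·5.810 = 4.648

1 3.347 25.033 41.433
2 3.615 16.021 86.181
3 2.892 10.253 121.980
4 2.313 6.562 150.618
5 1.851 4.200 173.529
6 1.481 2.688 191.858
7 1.184 1.720 206.521
final: 206.521 4.648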